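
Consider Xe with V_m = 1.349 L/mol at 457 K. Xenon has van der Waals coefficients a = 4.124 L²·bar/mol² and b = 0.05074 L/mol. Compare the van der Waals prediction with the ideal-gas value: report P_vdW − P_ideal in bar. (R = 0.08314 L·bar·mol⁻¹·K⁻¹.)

ΔP ≈ -1.165 bar

Ideal: P_ideal = RT/V_m = (0.08314)(457)/1.349 = 28.1653 bar
vdW: P = RT/(V_m − b) − a/V_m² = 37.9950/1.29826 − 4.124/1.81980 = 29.2661 − 2.26618 = 26.9999 bar
ΔP = 26.9999 − 28.1653 = -1.165 bar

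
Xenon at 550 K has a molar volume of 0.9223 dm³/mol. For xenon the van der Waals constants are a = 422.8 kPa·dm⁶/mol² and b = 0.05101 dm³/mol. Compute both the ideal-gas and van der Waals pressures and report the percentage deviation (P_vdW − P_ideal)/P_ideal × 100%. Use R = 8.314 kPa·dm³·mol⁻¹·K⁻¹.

Ideal: P_ideal = RT/V_m = (8.314)(550)/0.9223 = 4957.93 kPa
vdW: P = RT/(V_m − b) − a/V_m² = 4572.70/0.871290 − 422.8/0.850637 = 5248.20 − 497.039 = 4751.16 kPa
% deviation = (4751.16 − 4957.93)/4957.93 × 100% = -4.17%

-4.17 %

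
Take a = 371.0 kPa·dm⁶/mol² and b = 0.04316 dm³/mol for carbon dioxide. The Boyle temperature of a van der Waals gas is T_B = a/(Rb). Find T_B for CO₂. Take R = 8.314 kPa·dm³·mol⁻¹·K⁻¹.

T_B ≈ 1034 K

For a van der Waals gas the second virial coefficient B₂ = b − a/(RT) vanishes at T_B = a/(Rb).
T_B = 371.0/(8.314×0.04316) = 371.0/0.35883 = 1034 K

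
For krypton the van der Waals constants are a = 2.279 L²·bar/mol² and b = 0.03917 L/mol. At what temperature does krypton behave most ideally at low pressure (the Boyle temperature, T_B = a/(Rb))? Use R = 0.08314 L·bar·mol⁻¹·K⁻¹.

T_B ≈ 699.8 K

For a van der Waals gas the second virial coefficient B₂ = b − a/(RT) vanishes at T_B = a/(Rb).
T_B = 2.279/(0.08314×0.03917) = 2.279/0.0032566 = 699.8 K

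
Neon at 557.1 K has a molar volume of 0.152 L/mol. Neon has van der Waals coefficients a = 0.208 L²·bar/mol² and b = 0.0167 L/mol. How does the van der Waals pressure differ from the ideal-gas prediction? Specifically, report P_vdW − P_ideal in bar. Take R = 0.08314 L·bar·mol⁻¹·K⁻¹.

Ideal: P_ideal = RT/V_m = (0.08314)(557.1)/0.152 = 304.719 bar
vdW: P = RT/(V_m − b) − a/V_m² = 46.3173/0.135300 − 0.208/0.0231040 = 342.330 − 9.00277 = 333.327 bar
ΔP = 333.327 − 304.719 = 28.61 bar

ΔP ≈ 28.61 bar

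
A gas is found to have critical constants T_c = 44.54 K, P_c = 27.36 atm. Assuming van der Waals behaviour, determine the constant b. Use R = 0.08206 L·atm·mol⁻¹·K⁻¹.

b ≈ 0.01670 L/mol

From T_c = 8a/(27Rb) and P_c = a/(27b²): b = R T_c/(8 P_c).
b = (0.08206)(44.54)/(8×27.36) = 3.6550/218.88 = 0.01670 L/mol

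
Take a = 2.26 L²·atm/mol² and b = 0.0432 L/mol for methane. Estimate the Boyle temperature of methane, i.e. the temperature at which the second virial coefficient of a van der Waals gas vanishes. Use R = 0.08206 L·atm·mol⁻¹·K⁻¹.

T_B ≈ 637.5 K

For a van der Waals gas the second virial coefficient B₂ = b − a/(RT) vanishes at T_B = a/(Rb).
T_B = 2.26/(0.08206×0.0432) = 2.26/0.0035450 = 637.5 K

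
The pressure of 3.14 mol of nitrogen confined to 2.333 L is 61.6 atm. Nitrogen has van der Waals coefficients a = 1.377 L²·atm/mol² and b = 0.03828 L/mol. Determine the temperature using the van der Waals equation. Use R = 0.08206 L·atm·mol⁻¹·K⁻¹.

T = (P + a n²/V²)(V − nb)/(nR)
P + a n²/V² = 61.6 + (1.377)(3.14)²/(2.333)² = 64.094 atm
V − nb = 2.333 − (3.14)(0.03828) = 2.2128 L
T = (64.094)(2.2128)/((3.14)(0.08206)) = 550.4 K

T ≈ 550.4 K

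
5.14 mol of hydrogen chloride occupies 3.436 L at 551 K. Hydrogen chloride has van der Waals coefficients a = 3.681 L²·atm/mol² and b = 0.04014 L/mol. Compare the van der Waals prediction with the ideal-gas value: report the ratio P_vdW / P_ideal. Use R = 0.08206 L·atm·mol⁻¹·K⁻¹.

P_vdW / P_ideal ≈ 0.9421

Ideal: P_ideal = nRT/V = (5.14)(0.08206)(551)/3.436 = 67.6384 atm
vdW: P = nRT/(V − nb) − a n²/V² = 232.405/3.22968 − 97.2505/11.8061 = 71.9591 − 8.23731 = 63.7218 atm
Ratio = 63.7218/67.6384 = 0.9421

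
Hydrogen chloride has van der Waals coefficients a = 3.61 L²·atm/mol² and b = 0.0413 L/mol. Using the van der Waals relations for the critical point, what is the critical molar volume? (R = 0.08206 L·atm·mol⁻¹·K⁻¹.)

V_m,c ≈ 0.1239 L/mol

For a van der Waals gas, V_m,c = 3b.
V_m,c = 3×0.0413 = 0.1239 L/mol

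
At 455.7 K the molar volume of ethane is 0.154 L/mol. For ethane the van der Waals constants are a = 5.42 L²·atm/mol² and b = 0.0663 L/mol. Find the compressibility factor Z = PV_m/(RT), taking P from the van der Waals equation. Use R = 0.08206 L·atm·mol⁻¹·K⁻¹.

P = RT/(V_m − b) − a/V_m² = (0.08206)(455.7)/(0.154 − 0.0663) − 5.42/(0.154)²
  = 37.395/0.087700 − 228.54 = 426.40 − 228.54 = 197.86 atm
Z = PV_m/(RT) = (197.86)(0.154)/((0.08206)(455.7)) = 30.470/37.395 = 0.8148

Z ≈ 0.8148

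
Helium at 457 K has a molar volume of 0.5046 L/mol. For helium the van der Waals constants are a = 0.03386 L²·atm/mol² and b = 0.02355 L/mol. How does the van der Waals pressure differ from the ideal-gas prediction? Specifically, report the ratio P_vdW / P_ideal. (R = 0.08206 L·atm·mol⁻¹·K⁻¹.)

Ideal: P_ideal = RT/V_m = (0.08206)(457)/0.5046 = 74.3191 atm
vdW: P = RT/(V_m − b) − a/V_m² = 37.5014/0.481050 − 0.03386/0.254621 = 77.9574 − 0.132982 = 77.8244 atm
Ratio = 77.8244/74.3191 = 1.047

P_vdW / P_ideal ≈ 1.047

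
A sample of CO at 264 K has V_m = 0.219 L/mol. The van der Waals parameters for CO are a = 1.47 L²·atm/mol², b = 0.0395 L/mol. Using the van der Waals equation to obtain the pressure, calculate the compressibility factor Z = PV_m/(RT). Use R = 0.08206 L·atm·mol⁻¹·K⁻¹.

P = RT/(V_m − b) − a/V_m² = (0.08206)(264)/(0.219 − 0.0395) − 1.47/(0.219)²
  = 21.664/0.17950 − 30.650 = 120.69 − 30.650 = 90.04 atm
Z = PV_m/(RT) = (90.04)(0.219)/((0.08206)(264)) = 19.719/21.664 = 0.9102

Z ≈ 0.9102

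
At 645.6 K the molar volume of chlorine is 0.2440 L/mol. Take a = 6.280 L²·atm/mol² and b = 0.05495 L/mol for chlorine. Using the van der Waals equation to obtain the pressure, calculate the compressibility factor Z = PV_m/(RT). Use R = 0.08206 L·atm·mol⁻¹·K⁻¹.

Z ≈ 0.8048

P = RT/(V_m − b) − a/V_m² = (0.08206)(645.6)/(0.2440 − 0.05495) − 6.280/(0.2440)²
  = 52.978/0.18905 − 105.48 = 280.23 − 105.48 = 174.75 atm
Z = PV_m/(RT) = (174.75)(0.2440)/((0.08206)(645.6)) = 42.639/52.978 = 0.8048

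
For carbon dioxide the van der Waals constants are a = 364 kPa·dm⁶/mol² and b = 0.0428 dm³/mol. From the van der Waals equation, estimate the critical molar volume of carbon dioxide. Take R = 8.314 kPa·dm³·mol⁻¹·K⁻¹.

For a van der Waals gas, V_m,c = 3b.
V_m,c = 3×0.0428 = 0.1284 dm³/mol

V_m,c ≈ 0.1284 dm³/mol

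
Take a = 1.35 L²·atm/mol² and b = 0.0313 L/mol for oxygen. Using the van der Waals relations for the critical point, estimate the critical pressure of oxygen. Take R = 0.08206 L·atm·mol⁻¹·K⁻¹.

P_c ≈ 51.04 atm

For a van der Waals gas, P_c = a/(27b²).
P_c = 1.35/(27×(0.0313)²) = 1.35/0.026452 = 51.04 atm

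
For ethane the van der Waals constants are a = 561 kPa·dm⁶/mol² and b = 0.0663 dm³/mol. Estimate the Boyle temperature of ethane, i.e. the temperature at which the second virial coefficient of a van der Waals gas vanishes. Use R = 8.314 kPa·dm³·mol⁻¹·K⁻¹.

T_B ≈ 1018 K

For a van der Waals gas the second virial coefficient B₂ = b − a/(RT) vanishes at T_B = a/(Rb).
T_B = 561/(8.314×0.0663) = 561/0.55122 = 1018 K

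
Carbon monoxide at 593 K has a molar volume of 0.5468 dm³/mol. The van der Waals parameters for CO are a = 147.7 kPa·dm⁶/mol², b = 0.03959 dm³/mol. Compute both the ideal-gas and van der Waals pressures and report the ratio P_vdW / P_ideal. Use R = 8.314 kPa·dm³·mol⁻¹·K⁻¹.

Ideal: P_ideal = RT/V_m = (8.314)(593)/0.5468 = 9016.46 kPa
vdW: P = RT/(V_m − b) − a/V_m² = 4930.20/0.507210 − 147.7/0.298990 = 9720.23 − 493.996 = 9226.23 kPa
Ratio = 9226.23/9016.46 = 1.023

P_vdW / P_ideal ≈ 1.023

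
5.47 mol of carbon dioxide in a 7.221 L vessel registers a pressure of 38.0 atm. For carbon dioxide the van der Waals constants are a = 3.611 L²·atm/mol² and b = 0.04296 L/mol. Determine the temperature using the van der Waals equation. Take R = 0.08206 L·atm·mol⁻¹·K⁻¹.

T = (P + a n²/V²)(V − nb)/(nR)
P + a n²/V² = 38.0 + (3.611)(5.47)²/(7.221)² = 40.072 atm
V − nb = 7.221 − (5.47)(0.04296) = 6.9860 L
T = (40.072)(6.9860)/((5.47)(0.08206)) = 623.7 K

T ≈ 623.7 K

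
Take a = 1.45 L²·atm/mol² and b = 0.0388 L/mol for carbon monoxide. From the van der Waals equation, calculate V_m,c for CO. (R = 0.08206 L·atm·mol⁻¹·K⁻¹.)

V_m,c ≈ 0.1164 L/mol

For a van der Waals gas, V_m,c = 3b.
V_m,c = 3×0.0388 = 0.1164 L/mol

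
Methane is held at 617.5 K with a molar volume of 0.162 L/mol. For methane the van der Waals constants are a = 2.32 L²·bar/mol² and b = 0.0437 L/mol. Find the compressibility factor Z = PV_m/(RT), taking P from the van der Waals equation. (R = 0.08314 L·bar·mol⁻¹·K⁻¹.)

Z ≈ 1.090

P = RT/(V_m − b) − a/V_m² = (0.08314)(617.5)/(0.162 − 0.0437) − 2.32/(0.162)²
  = 51.339/0.11830 − 88.401 = 433.97 − 88.401 = 345.57 bar
Z = PV_m/(RT) = (345.57)(0.162)/((0.08314)(617.5)) = 55.982/51.339 = 1.090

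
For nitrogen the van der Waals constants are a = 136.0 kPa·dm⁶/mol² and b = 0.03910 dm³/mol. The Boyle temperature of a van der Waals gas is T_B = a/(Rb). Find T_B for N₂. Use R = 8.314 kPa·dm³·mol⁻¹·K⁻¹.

For a van der Waals gas the second virial coefficient B₂ = b − a/(RT) vanishes at T_B = a/(Rb).
T_B = 136.0/(8.314×0.03910) = 136.0/0.32508 = 418.4 K

T_B ≈ 418.4 K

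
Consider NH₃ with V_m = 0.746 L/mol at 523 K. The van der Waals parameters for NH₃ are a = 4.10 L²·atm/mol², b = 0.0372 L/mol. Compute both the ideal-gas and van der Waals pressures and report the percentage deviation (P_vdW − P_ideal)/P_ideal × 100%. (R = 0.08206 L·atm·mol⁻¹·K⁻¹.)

-7.56 %

Ideal: P_ideal = RT/V_m = (0.08206)(523)/0.746 = 57.5300 atm
vdW: P = RT/(V_m − b) − a/V_m² = 42.9174/0.708800 − 4.10/0.556516 = 60.5494 − 7.36726 = 53.1821 atm
% deviation = (53.1821 − 57.5300)/57.5300 × 100% = -7.56%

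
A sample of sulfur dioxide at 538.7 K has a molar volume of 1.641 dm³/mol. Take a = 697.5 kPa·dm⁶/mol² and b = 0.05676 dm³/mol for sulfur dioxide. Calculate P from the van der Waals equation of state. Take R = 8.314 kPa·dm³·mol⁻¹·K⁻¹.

P = RT/(V_m − b) − a/V_m²
RT/(V_m − b) = (8.314)(538.7)/(1.641 − 0.05676) = 4478.8/1.5842 = 2827.2 kPa
a/V_m² = 697.5/(1.641)² = 259.02 kPa
P = 2827.2 − 259.02 = 2568 kPa

P ≈ 2568 kPa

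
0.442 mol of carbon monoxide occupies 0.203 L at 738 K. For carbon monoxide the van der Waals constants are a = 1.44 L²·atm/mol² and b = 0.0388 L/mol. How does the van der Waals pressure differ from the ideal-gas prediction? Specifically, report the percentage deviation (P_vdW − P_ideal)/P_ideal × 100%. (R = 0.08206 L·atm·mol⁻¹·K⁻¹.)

Ideal: P_ideal = nRT/V = (0.442)(0.08206)(738)/0.203 = 131.860 atm
vdW: P = nRT/(V − nb) − a n²/V² = 26.7676/0.185850 − 0.281324/0.0412090 = 144.028 − 6.82676 = 137.201 atm
% deviation = (137.201 − 131.860)/131.860 × 100% = 4.05%

4.05 %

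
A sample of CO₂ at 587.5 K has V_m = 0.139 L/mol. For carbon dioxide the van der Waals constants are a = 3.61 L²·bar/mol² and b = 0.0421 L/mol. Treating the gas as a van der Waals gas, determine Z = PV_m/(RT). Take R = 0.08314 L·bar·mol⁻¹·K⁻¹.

Z ≈ 0.9028

P = RT/(V_m − b) − a/V_m² = (0.08314)(587.5)/(0.139 − 0.0421) − 3.61/(0.139)²
  = 48.845/0.096900 − 186.84 = 504.08 − 186.84 = 317.24 bar
Z = PV_m/(RT) = (317.24)(0.139)/((0.08314)(587.5)) = 44.096/48.845 = 0.9028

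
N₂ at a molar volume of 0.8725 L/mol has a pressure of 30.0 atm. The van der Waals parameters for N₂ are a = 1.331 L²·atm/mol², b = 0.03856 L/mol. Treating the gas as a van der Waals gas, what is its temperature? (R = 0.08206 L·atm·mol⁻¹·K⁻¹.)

T ≈ 322.6 K

T = (P + a/V_m²)(V_m − b)/R
P + a/V_m² = 30.0 + 1.331/(0.8725)² = 31.748 atm
V_m − b = 0.8725 − 0.03856 = 0.83394 L/mol
T = (31.748)(0.83394)/0.08206 = 322.6 K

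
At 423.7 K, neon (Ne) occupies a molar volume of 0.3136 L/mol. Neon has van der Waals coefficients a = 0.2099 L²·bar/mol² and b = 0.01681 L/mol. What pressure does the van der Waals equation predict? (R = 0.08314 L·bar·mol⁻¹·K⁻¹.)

P ≈ 116.6 bar

P = RT/(V_m − b) − a/V_m²
RT/(V_m − b) = (0.08314)(423.7)/(0.3136 − 0.01681) = 35.226/0.29679 = 118.69 bar
a/V_m² = 0.2099/(0.3136)² = 2.1343 bar
P = 118.69 − 2.1343 = 116.6 bar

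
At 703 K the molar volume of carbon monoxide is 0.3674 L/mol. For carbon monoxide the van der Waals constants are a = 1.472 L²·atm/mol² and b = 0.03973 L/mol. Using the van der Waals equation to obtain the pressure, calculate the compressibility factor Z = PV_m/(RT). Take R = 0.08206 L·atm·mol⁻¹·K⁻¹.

P = RT/(V_m − b) − a/V_m² = (0.08206)(703)/(0.3674 − 0.03973) − 1.472/(0.3674)²
  = 57.688/0.32767 − 10.905 = 176.06 − 10.905 = 165.16 atm
Z = PV_m/(RT) = (165.16)(0.3674)/((0.08206)(703)) = 60.680/57.688 = 1.052

Z ≈ 1.052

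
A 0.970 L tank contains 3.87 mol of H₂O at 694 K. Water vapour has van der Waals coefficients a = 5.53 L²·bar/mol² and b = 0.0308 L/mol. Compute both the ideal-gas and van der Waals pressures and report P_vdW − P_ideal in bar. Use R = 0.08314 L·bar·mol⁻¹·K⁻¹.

Ideal: P_ideal = nRT/V = (3.87)(0.08314)(694)/0.970 = 230.202 bar
vdW: P = nRT/(V − nb) − a n²/V² = 223.296/0.850804 − 82.8223/0.940900 = 262.453 − 88.0246 = 174.428 bar
ΔP = 174.428 − 230.202 = -55.77 bar

ΔP ≈ -55.77 bar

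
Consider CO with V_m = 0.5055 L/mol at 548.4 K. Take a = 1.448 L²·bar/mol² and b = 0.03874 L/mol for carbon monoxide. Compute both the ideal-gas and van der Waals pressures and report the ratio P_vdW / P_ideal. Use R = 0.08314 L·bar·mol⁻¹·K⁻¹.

Ideal: P_ideal = RT/V_m = (0.08314)(548.4)/0.5055 = 90.1958 bar
vdW: P = RT/(V_m − b) − a/V_m² = 45.5940/0.466760 − 1.448/0.255530 = 97.6819 − 5.66665 = 92.0153 bar
Ratio = 92.0153/90.1958 = 1.020

P_vdW / P_ideal ≈ 1.020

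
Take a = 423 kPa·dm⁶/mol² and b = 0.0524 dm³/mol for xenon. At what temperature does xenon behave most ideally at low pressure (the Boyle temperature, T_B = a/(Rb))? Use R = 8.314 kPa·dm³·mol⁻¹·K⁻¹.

T_B ≈ 971.0 K

For a van der Waals gas the second virial coefficient B₂ = b − a/(RT) vanishes at T_B = a/(Rb).
T_B = 423/(8.314×0.0524) = 423/0.43565 = 971.0 K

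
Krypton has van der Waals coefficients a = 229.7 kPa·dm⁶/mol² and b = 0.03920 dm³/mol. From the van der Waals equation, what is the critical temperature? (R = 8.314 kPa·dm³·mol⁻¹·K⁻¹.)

T_c ≈ 208.8 K

For a van der Waals gas, T_c = 8a/(27Rb).
T_c = 8×229.7/(27×8.314×0.03920) = 1837.6/8.7995 = 208.8 K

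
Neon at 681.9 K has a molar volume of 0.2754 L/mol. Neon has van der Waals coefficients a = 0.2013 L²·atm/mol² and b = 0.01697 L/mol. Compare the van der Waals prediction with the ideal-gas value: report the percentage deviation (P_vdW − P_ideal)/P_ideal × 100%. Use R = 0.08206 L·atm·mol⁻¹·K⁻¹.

Ideal: P_ideal = RT/V_m = (0.08206)(681.9)/0.2754 = 203.183 atm
vdW: P = RT/(V_m − b) − a/V_m² = 55.9567/0.258430 − 0.2013/0.0758452 = 216.526 − 2.65409 = 213.872 atm
% deviation = (213.872 − 203.183)/203.183 × 100% = 5.26%

5.26 %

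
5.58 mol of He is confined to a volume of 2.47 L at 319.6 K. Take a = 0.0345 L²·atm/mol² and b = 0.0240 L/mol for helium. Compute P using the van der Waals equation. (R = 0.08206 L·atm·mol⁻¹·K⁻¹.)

P = nRT/(V − nb) − a n²/V²
nRT/(V − nb) = (5.58)(0.08206)(319.6)/(2.47 − 5.58×0.0240) = 146.34/2.3361 = 62.643 atm
a n²/V² = (0.0345)(5.58)²/(2.47)² = 0.17607 atm
P = 62.643 − 0.17607 = 62.47 atm

P ≈ 62.47 atm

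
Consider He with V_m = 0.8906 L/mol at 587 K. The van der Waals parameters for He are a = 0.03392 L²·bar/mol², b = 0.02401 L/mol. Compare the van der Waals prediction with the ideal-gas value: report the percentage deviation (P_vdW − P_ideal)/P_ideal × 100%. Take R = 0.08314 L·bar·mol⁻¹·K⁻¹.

2.69 %

Ideal: P_ideal = RT/V_m = (0.08314)(587)/0.8906 = 54.7981 bar
vdW: P = RT/(V_m − b) − a/V_m² = 48.8032/0.866590 − 0.03392/0.793168 = 56.3164 − 0.0427652 = 56.2736 bar
% deviation = (56.2736 − 54.7981)/54.7981 × 100% = 2.69%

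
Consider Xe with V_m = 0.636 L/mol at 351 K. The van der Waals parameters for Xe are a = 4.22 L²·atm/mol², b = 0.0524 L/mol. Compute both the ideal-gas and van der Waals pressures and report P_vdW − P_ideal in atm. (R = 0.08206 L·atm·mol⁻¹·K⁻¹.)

ΔP ≈ -6.366 atm

Ideal: P_ideal = RT/V_m = (0.08206)(351)/0.636 = 45.2878 atm
vdW: P = RT/(V_m − b) − a/V_m² = 28.8031/0.583600 − 4.22/0.404496 = 49.3542 − 10.4327 = 38.9215 atm
ΔP = 38.9215 − 45.2878 = -6.366 atm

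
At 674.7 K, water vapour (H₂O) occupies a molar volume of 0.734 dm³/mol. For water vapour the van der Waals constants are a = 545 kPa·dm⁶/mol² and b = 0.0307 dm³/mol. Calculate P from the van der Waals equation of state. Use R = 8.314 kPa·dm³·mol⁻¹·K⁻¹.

P = RT/(V_m − b) − a/V_m²
RT/(V_m − b) = (8.314)(674.7)/(0.734 − 0.0307) = 5609.5/0.70330 = 7976.0 kPa
a/V_m² = 545/(0.734)² = 1011.6 kPa
P = 7976.0 − 1011.6 = 6964 kPa

P ≈ 6964 kPa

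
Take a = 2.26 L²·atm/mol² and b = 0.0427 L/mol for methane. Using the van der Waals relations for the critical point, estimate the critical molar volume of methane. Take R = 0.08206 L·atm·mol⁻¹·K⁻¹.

For a van der Waals gas, V_m,c = 3b.
V_m,c = 3×0.0427 = 0.1281 L/mol

V_m,c ≈ 0.1281 L/mol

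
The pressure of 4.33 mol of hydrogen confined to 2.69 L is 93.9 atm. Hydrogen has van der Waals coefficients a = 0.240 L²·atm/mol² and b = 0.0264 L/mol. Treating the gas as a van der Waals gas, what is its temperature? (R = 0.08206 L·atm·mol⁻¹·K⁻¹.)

T = (P + a n²/V²)(V − nb)/(nR)
P + a n²/V² = 93.9 + (0.240)(4.33)²/(2.69)² = 94.522 atm
V − nb = 2.69 − (4.33)(0.0264) = 2.5757 L
T = (94.522)(2.5757)/((4.33)(0.08206)) = 685.2 K

T ≈ 685.2 K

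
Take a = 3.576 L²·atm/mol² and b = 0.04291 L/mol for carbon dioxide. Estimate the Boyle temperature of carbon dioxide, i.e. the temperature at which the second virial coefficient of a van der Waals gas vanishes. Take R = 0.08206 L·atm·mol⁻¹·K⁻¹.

T_B ≈ 1016 K

For a van der Waals gas the second virial coefficient B₂ = b − a/(RT) vanishes at T_B = a/(Rb).
T_B = 3.576/(0.08206×0.04291) = 3.576/0.0035212 = 1016 K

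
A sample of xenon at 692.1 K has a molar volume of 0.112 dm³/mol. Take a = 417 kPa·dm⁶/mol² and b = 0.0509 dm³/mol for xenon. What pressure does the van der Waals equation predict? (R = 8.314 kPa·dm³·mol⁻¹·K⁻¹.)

P ≈ 60932 kPa

P = RT/(V_m − b) − a/V_m²
RT/(V_m − b) = (8.314)(692.1)/(0.112 − 0.0509) = 5754.1/0.061100 = 94175 kPa
a/V_m² = 417/(0.112)² = 33243 kPa
P = 94175 − 33243 = 60932 kPa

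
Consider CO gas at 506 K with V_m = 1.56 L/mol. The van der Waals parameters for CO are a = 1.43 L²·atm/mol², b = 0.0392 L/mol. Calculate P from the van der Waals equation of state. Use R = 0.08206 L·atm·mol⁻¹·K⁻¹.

P ≈ 26.72 atm

P = RT/(V_m − b) − a/V_m²
RT/(V_m − b) = (0.08206)(506)/(1.56 − 0.0392) = 41.522/1.5208 = 27.303 atm
a/V_m² = 1.43/(1.56)² = 0.58761 atm
P = 27.303 − 0.58761 = 26.72 atm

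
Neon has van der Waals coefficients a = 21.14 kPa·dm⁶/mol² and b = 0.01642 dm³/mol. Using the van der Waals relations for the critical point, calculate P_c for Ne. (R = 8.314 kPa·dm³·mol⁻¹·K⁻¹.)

For a van der Waals gas, P_c = a/(27b²).
P_c = 21.14/(27×(0.01642)²) = 21.14/0.0072796 = 2904 kPa

P_c ≈ 2904 kPa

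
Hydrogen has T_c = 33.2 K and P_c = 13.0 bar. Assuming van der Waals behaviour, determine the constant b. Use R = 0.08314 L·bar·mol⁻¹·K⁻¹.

From T_c = 8a/(27Rb) and P_c = a/(27b²): b = R T_c/(8 P_c).
b = (0.08314)(33.2)/(8×13.0) = 2.7602/104.00 = 0.02654 L/mol

b ≈ 0.02654 L/mol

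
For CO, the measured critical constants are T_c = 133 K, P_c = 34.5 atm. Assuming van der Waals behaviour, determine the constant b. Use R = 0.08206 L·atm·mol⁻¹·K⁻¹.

From T_c = 8a/(27Rb) and P_c = a/(27b²): b = R T_c/(8 P_c).
b = (0.08206)(133)/(8×34.5) = 10.914/276.00 = 0.03954 L/mol

b ≈ 0.03954 L/mol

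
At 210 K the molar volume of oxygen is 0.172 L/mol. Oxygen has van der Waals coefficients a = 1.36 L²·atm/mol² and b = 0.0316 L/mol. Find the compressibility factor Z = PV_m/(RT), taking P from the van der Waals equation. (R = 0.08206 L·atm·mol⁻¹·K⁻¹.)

Z ≈ 0.7662

P = RT/(V_m − b) − a/V_m² = (0.08206)(210)/(0.172 − 0.0316) − 1.36/(0.172)²
  = 17.233/0.14040 − 45.971 = 122.74 − 45.971 = 76.77 atm
Z = PV_m/(RT) = (76.77)(0.172)/((0.08206)(210)) = 13.204/17.233 = 0.7662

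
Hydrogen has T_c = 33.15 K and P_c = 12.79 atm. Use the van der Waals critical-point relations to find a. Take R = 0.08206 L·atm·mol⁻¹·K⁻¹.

From T_c = 8a/(27Rb) and P_c = a/(27b²): a = 27 R² T_c²/(64 P_c).
a = 27×(0.08206)²×(33.15)²/(64×12.79) = 199.80/818.56 = 0.2441 L²·atm/mol²

a ≈ 0.2441 L²·atm/mol²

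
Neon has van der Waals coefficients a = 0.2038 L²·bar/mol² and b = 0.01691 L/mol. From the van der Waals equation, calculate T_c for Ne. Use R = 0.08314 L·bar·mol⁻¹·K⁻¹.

For a van der Waals gas, T_c = 8a/(27Rb).
T_c = 8×0.2038/(27×0.08314×0.01691) = 1.6304/0.037959 = 42.95 K

T_c ≈ 42.95 K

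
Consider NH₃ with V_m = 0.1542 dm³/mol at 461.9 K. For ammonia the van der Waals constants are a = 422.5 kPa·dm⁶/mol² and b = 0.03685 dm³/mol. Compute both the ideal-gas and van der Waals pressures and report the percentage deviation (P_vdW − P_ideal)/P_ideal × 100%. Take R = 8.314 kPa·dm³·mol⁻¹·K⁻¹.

-39.95 %

Ideal: P_ideal = RT/V_m = (8.314)(461.9)/0.1542 = 24904.3 kPa
vdW: P = RT/(V_m − b) − a/V_m² = 3840.24/0.117350 − 422.5/0.0237776 = 32724.7 − 17768.8 = 14955.9 kPa
% deviation = (14955.9 − 24904.3)/24904.3 × 100% = -39.95%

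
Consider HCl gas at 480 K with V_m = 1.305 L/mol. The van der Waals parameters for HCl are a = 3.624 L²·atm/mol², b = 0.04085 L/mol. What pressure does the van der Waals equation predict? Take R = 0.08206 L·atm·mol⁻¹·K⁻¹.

P ≈ 29.03 atm

P = RT/(V_m − b) − a/V_m²
RT/(V_m − b) = (0.08206)(480)/(1.305 − 0.04085) = 39.389/1.2642 = 31.157 atm
a/V_m² = 3.624/(1.305)² = 2.1280 atm
P = 31.157 − 2.1280 = 29.03 atm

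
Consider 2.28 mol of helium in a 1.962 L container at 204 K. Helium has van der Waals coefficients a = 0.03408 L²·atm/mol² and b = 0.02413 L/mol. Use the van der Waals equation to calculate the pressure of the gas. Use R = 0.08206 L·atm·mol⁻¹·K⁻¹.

P ≈ 19.97 atm

P = nRT/(V − nb) − a n²/V²
nRT/(V − nb) = (2.28)(0.08206)(204)/(1.962 − 2.28×0.02413) = 38.168/1.9070 = 20.015 atm
a n²/V² = (0.03408)(2.28)²/(1.962)² = 0.046023 atm
P = 20.015 − 0.046023 = 19.97 atm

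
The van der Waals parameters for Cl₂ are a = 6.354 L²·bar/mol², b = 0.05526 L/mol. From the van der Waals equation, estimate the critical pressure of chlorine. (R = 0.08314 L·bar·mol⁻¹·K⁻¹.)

For a van der Waals gas, P_c = a/(27b²).
P_c = 6.354/(27×(0.05526)²) = 6.354/0.082449 = 77.07 bar

P_c ≈ 77.07 bar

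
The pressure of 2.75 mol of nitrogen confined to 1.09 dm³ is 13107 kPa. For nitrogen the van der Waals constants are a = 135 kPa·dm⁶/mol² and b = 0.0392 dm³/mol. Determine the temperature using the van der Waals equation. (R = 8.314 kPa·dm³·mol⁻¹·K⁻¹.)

T ≈ 600.0 K

T = (P + a n²/V²)(V − nb)/(nR)
P + a n²/V² = 13107 + (135)(2.75)²/(1.09)² = 13966 kPa
V − nb = 1.09 − (2.75)(0.0392) = 0.98220 dm³
T = (13966)(0.98220)/((2.75)(8.314)) = 600.0 K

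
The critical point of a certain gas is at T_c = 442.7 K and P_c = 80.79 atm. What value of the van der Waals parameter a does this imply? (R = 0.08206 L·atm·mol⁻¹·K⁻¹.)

a ≈ 6.891 L²·atm/mol²

From T_c = 8a/(27Rb) and P_c = a/(27b²): a = 27 R² T_c²/(64 P_c).
a = 27×(0.08206)²×(442.7)²/(64×80.79) = 35632/5170.6 = 6.891 L²·atm/mol²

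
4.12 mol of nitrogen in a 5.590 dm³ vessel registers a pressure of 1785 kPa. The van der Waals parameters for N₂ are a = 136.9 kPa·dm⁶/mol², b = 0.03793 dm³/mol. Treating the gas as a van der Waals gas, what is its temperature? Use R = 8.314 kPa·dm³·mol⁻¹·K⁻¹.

T ≈ 295.0 K

T = (P + a n²/V²)(V − nb)/(nR)
P + a n²/V² = 1785 + (136.9)(4.12)²/(5.590)² = 1859.4 kPa
V − nb = 5.590 − (4.12)(0.03793) = 5.4337 dm³
T = (1859.4)(5.4337)/((4.12)(8.314)) = 295.0 K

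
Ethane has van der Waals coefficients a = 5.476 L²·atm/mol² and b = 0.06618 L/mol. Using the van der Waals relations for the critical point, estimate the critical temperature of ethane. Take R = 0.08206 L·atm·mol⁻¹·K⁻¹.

T_c ≈ 298.8 K

For a van der Waals gas, T_c = 8a/(27Rb).
T_c = 8×5.476/(27×0.08206×0.06618) = 43.808/0.14663 = 298.8 K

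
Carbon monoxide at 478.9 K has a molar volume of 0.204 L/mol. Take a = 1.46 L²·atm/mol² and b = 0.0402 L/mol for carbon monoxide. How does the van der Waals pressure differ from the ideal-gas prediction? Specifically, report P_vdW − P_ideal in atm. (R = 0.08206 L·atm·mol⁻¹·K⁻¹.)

Ideal: P_ideal = RT/V_m = (0.08206)(478.9)/0.204 = 192.640 atm
vdW: P = RT/(V_m − b) − a/V_m² = 39.2985/0.163800 − 1.46/0.0416160 = 239.918 − 35.0827 = 204.835 atm
ΔP = 204.835 − 192.640 = 12.20 atm

ΔP ≈ 12.20 atm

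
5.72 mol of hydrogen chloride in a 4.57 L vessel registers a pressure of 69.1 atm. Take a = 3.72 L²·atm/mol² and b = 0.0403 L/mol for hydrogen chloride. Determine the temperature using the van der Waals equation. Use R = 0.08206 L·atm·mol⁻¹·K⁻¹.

T ≈ 692.7 K

T = (P + a n²/V²)(V − nb)/(nR)
P + a n²/V² = 69.1 + (3.72)(5.72)²/(4.57)² = 74.928 atm
V − nb = 4.57 − (5.72)(0.0403) = 4.3395 L
T = (74.928)(4.3395)/((5.72)(0.08206)) = 692.7 K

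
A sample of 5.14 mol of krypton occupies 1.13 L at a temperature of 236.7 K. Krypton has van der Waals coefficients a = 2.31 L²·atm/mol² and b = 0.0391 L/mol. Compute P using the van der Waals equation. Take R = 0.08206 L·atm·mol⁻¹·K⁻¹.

P ≈ 59.67 atm

P = nRT/(V − nb) − a n²/V²
nRT/(V − nb) = (5.14)(0.08206)(236.7)/(1.13 − 5.14×0.0391) = 99.837/0.92903 = 107.46 atm
a n²/V² = (2.31)(5.14)²/(1.13)² = 47.795 atm
P = 107.46 − 47.795 = 59.67 atm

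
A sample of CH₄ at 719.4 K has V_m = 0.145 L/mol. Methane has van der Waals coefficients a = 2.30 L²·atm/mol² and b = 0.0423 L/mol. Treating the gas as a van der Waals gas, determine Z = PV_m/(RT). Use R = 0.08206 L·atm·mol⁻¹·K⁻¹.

P = RT/(V_m − b) − a/V_m² = (0.08206)(719.4)/(0.145 − 0.0423) − 2.30/(0.145)²
  = 59.034/0.10270 − 109.39 = 574.82 − 109.39 = 465.43 atm
Z = PV_m/(RT) = (465.43)(0.145)/((0.08206)(719.4)) = 67.487/59.034 = 1.143

Z ≈ 1.143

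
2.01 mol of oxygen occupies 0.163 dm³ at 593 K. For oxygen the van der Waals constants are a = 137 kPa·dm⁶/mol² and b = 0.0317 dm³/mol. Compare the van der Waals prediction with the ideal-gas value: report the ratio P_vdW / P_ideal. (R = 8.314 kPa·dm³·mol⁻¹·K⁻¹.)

P_vdW / P_ideal ≈ 1.299

Ideal: P_ideal = nRT/V = (2.01)(8.314)(593)/0.163 = 60795.7 kPa
vdW: P = nRT/(V − nb) − a n²/V² = 9909.71/0.0992830 − 553.494/0.0265690 = 99812.8 − 20832.3 = 78980.5 kPa
Ratio = 78980.5/60795.7 = 1.299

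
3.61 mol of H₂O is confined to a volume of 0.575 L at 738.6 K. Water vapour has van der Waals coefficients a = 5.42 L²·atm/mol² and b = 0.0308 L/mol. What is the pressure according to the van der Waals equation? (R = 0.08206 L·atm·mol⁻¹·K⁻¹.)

P = nRT/(V − nb) − a n²/V²
nRT/(V − nb) = (3.61)(0.08206)(738.6)/(0.575 − 3.61×0.0308) = 218.80/0.46381 = 471.74 atm
a n²/V² = (5.42)(3.61)²/(0.575)² = 213.64 atm
P = 471.74 − 213.64 = 258.1 atm

P ≈ 258.1 atm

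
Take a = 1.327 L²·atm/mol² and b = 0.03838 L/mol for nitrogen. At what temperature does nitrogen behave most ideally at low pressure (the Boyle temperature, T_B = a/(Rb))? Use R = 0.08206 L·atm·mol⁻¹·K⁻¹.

T_B ≈ 421.3 K

For a van der Waals gas the second virial coefficient B₂ = b − a/(RT) vanishes at T_B = a/(Rb).
T_B = 1.327/(0.08206×0.03838) = 1.327/0.0031495 = 421.3 K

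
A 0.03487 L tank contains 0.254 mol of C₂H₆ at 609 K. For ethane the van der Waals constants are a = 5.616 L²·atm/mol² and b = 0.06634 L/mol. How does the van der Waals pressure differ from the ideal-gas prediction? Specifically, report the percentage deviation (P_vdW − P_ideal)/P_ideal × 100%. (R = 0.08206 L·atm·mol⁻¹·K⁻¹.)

11.65 %

Ideal: P_ideal = nRT/V = (0.254)(0.08206)(609)/0.03487 = 364.024 atm
vdW: P = nRT/(V − nb) − a n²/V² = 12.6935/0.0180196 − 0.362322/0.00121592 = 704.427 − 297.982 = 406.445 atm
% deviation = (406.445 − 364.024)/364.024 × 100% = 11.65%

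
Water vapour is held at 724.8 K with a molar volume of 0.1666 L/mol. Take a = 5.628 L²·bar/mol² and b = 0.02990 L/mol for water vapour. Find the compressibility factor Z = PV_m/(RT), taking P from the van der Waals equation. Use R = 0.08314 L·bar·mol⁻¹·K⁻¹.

Z ≈ 0.6581

P = RT/(V_m − b) − a/V_m² = (0.08314)(724.8)/(0.1666 − 0.02990) − 5.628/(0.1666)²
  = 60.260/0.13670 − 202.77 = 440.82 − 202.77 = 238.05 bar
Z = PV_m/(RT) = (238.05)(0.1666)/((0.08314)(724.8)) = 39.659/60.260 = 0.6581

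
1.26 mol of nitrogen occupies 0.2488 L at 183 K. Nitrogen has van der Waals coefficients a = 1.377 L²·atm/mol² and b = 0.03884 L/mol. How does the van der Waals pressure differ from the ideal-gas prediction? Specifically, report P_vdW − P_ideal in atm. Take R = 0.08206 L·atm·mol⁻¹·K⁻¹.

ΔP ≈ -16.69 atm

Ideal: P_ideal = nRT/V = (1.26)(0.08206)(183)/0.2488 = 76.0506 atm
vdW: P = nRT/(V − nb) − a n²/V² = 18.9214/0.199862 − 2.18613/0.0619014 = 94.6723 − 35.3163 = 59.3560 atm
ΔP = 59.3560 − 76.0506 = -16.69 atm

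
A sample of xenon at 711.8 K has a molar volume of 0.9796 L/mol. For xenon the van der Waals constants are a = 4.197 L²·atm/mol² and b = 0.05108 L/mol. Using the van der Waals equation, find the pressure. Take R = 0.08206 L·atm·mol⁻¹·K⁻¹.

P ≈ 58.53 atm

P = RT/(V_m − b) − a/V_m²
RT/(V_m − b) = (0.08206)(711.8)/(0.9796 − 0.05108) = 58.410/0.92852 = 62.907 atm
a/V_m² = 4.197/(0.9796)² = 4.3736 atm
P = 62.907 − 4.3736 = 58.53 atm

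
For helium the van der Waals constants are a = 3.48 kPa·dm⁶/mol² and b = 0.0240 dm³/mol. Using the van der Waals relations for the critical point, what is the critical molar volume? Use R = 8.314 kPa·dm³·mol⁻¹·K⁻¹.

For a van der Waals gas, V_m,c = 3b.
V_m,c = 3×0.0240 = 0.07200 dm³/mol

V_m,c ≈ 0.07200 dm³/mol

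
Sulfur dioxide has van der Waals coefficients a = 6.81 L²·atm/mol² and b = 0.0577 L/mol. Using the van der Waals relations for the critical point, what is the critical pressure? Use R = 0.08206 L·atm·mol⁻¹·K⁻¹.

For a van der Waals gas, P_c = a/(27b²).
P_c = 6.81/(27×(0.0577)²) = 6.81/0.089891 = 75.76 atm

P_c ≈ 75.76 atm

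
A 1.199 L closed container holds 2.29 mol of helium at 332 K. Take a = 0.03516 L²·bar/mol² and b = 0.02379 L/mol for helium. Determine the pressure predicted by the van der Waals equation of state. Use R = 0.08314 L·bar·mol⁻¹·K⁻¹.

P ≈ 55.10 bar

P = nRT/(V − nb) − a n²/V²
nRT/(V − nb) = (2.29)(0.08314)(332)/(1.199 − 2.29×0.02379) = 63.210/1.1445 = 55.229 bar
a n²/V² = (0.03516)(2.29)²/(1.199)² = 0.12826 bar
P = 55.229 − 0.12826 = 55.10 bar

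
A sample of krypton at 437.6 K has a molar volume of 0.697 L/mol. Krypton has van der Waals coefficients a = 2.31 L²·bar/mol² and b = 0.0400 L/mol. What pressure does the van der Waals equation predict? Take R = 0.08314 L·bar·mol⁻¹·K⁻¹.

P = RT/(V_m − b) − a/V_m²
RT/(V_m − b) = (0.08314)(437.6)/(0.697 − 0.0400) = 36.382/0.65700 = 55.376 bar
a/V_m² = 2.31/(0.697)² = 4.7550 bar
P = 55.376 − 4.7550 = 50.62 bar

P ≈ 50.62 bar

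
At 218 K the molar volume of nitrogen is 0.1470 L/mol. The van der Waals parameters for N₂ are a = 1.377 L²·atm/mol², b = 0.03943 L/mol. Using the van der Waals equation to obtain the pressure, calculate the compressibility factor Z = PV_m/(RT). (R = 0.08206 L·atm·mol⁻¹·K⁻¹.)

Z ≈ 0.8429

P = RT/(V_m − b) − a/V_m² = (0.08206)(218)/(0.1470 − 0.03943) − 1.377/(0.1470)²
  = 17.889/0.10757 − 63.723 = 166.30 − 63.723 = 102.58 atm
Z = PV_m/(RT) = (102.58)(0.1470)/((0.08206)(218)) = 15.079/17.889 = 0.8429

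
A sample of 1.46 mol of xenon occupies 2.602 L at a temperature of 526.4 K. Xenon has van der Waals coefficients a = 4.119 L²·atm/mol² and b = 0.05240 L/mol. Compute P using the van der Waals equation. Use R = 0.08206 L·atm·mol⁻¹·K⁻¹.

P ≈ 23.68 atm

P = nRT/(V − nb) − a n²/V²
nRT/(V − nb) = (1.46)(0.08206)(526.4)/(2.602 − 1.46×0.05240) = 63.067/2.5255 = 24.972 atm
a n²/V² = (4.119)(1.46)²/(2.602)² = 1.2968 atm
P = 24.972 − 1.2968 = 23.68 atm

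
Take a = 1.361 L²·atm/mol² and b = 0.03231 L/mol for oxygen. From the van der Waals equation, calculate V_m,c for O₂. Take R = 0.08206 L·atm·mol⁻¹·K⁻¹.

V_m,c ≈ 0.09693 L/mol

For a van der Waals gas, V_m,c = 3b.
V_m,c = 3×0.03231 = 0.09693 L/mol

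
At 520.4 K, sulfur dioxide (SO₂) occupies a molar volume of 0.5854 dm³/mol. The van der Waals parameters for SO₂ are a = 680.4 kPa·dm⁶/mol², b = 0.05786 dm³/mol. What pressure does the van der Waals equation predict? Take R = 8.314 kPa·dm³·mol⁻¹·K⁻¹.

P ≈ 6216 kPa

P = RT/(V_m − b) − a/V_m²
RT/(V_m − b) = (8.314)(520.4)/(0.5854 − 0.05786) = 4326.6/0.52754 = 8201.5 kPa
a/V_m² = 680.4/(0.5854)² = 1985.4 kPa
P = 8201.5 − 1985.4 = 6216 kPa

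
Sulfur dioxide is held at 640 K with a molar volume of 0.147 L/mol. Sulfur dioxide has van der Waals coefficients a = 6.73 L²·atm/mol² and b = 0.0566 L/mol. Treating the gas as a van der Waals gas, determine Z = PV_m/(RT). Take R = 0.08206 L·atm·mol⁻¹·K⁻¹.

Z ≈ 0.7544

P = RT/(V_m − b) − a/V_m² = (0.08206)(640)/(0.147 − 0.0566) − 6.73/(0.147)²
  = 52.518/0.090400 − 311.44 = 580.95 − 311.44 = 269.51 atm
Z = PV_m/(RT) = (269.51)(0.147)/((0.08206)(640)) = 39.618/52.518 = 0.7544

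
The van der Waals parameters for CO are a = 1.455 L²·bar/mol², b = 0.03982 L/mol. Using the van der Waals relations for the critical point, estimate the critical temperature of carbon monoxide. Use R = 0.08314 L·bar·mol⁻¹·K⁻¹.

T_c ≈ 130.2 K

For a van der Waals gas, T_c = 8a/(27Rb).
T_c = 8×1.455/(27×0.08314×0.03982) = 11.640/0.089387 = 130.2 K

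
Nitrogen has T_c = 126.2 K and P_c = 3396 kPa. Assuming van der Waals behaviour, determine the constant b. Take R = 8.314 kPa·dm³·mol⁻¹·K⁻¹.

b ≈ 0.03862 dm³/mol

From T_c = 8a/(27Rb) and P_c = a/(27b²): b = R T_c/(8 P_c).
b = (8.314)(126.2)/(8×3396) = 1049.2/27168 = 0.03862 dm³/mol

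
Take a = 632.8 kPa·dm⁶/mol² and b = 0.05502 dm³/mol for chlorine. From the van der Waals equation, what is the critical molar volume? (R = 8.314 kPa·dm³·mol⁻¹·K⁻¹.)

V_m,c ≈ 0.1651 dm³/mol

For a van der Waals gas, V_m,c = 3b.
V_m,c = 3×0.05502 = 0.1651 dm³/mol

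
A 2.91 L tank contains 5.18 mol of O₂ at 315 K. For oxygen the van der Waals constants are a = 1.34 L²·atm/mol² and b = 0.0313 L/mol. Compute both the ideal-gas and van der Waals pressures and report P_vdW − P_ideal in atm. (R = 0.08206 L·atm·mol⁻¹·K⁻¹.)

ΔP ≈ -1.531 atm

Ideal: P_ideal = nRT/V = (5.18)(0.08206)(315)/2.91 = 46.0128 atm
vdW: P = nRT/(V − nb) − a n²/V² = 133.897/2.74787 − 35.9554/8.46810 = 48.7276 − 4.24598 = 44.4816 atm
ΔP = 44.4816 − 46.0128 = -1.531 atm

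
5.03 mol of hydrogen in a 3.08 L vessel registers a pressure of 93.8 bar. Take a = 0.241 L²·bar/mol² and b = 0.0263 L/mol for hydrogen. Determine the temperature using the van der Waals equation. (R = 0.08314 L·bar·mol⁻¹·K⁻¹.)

T ≈ 665.7 K

T = (P + a n²/V²)(V − nb)/(nR)
P + a n²/V² = 93.8 + (0.241)(5.03)²/(3.08)² = 94.443 bar
V − nb = 3.08 − (5.03)(0.0263) = 2.9477 L
T = (94.443)(2.9477)/((5.03)(0.08314)) = 665.7 K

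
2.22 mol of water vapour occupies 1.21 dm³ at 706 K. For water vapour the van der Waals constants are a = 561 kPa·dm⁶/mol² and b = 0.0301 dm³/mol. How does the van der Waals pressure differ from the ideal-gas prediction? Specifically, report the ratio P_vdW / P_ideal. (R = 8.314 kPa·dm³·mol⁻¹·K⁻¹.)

P_vdW / P_ideal ≈ 0.8831

Ideal: P_ideal = nRT/V = (2.22)(8.314)(706)/1.21 = 10769.2 kPa
vdW: P = nRT/(V − nb) − a n²/V² = 13030.7/1.14318 − 2764.83/1.46410 = 11398.6 − 1888.42 = 9510.2 kPa
Ratio = 9510.2/10769.2 = 0.8831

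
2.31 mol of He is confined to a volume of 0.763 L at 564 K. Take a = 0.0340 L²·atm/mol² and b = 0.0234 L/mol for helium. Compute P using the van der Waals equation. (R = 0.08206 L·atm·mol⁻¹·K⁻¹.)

P ≈ 150.5 atm

P = nRT/(V − nb) − a n²/V²
nRT/(V − nb) = (2.31)(0.08206)(564)/(0.763 − 2.31×0.0234) = 106.91/0.70895 = 150.80 atm
a n²/V² = (0.0340)(2.31)²/(0.763)² = 0.31164 atm
P = 150.80 − 0.31164 = 150.5 atm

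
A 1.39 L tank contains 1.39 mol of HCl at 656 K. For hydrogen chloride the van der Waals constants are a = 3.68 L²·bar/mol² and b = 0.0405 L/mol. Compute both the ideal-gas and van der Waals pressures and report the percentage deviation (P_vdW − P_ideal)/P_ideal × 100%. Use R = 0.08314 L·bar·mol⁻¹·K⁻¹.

Ideal: P_ideal = nRT/V = (1.39)(0.08314)(656)/1.39 = 54.5398 bar
vdW: P = nRT/(V − nb) − a n²/V² = 75.8104/1.33371 − 7.11013/1.93210 = 56.8417 − 3.68000 = 53.1617 bar
% deviation = (53.1617 − 54.5398)/54.5398 × 100% = -2.53%

-2.53 %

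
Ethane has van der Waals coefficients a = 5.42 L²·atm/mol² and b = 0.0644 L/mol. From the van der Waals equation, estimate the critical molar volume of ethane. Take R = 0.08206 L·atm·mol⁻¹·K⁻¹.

For a van der Waals gas, V_m,c = 3b.
V_m,c = 3×0.0644 = 0.1932 L/mol

V_m,c ≈ 0.1932 L/mol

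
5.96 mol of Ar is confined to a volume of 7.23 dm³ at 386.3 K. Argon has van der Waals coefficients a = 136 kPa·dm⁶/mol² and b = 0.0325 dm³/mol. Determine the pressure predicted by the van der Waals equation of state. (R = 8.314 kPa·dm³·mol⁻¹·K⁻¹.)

P = nRT/(V − nb) − a n²/V²
nRT/(V − nb) = (5.96)(8.314)(386.3)/(7.23 − 5.96×0.0325) = 19142/7.0363 = 2720.5 kPa
a n²/V² = (136)(5.96)²/(7.23)² = 92.418 kPa
P = 2720.5 − 92.418 = 2628 kPa

P ≈ 2628 kPa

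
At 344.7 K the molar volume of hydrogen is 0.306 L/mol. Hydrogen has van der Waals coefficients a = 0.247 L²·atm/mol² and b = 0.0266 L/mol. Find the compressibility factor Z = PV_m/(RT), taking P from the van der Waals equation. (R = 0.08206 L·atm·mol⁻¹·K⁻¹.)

P = RT/(V_m − b) − a/V_m² = (0.08206)(344.7)/(0.306 − 0.0266) − 0.247/(0.306)²
  = 28.286/0.27940 − 2.6379 = 101.24 − 2.6379 = 98.60 atm
Z = PV_m/(RT) = (98.60)(0.306)/((0.08206)(344.7)) = 30.172/28.286 = 1.067

Z ≈ 1.067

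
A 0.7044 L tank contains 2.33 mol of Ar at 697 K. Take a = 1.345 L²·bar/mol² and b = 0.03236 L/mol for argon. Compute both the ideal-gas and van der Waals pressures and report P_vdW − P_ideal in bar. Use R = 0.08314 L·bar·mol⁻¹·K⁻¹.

ΔP ≈ 8.26 bar

Ideal: P_ideal = nRT/V = (2.33)(0.08314)(697)/0.7044 = 191.681 bar
vdW: P = nRT/(V − nb) − a n²/V² = 135.020/0.629001 − 7.30187/0.496179 = 214.658 − 14.7162 = 199.942 bar
ΔP = 199.942 − 191.681 = 8.26 bar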